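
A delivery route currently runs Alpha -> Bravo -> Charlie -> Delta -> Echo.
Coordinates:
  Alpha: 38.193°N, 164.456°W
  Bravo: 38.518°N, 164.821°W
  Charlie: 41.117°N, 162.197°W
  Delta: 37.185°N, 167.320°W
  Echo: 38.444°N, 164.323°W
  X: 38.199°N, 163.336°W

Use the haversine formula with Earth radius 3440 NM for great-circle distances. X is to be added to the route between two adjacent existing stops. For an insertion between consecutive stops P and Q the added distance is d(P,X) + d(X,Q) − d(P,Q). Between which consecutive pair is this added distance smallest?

between Charlie and Delta

Added distance for inserting X between each consecutive pair:
Alpha–Bravo: 99.3 NM
Bravo–Charlie: 58.0 NM
Charlie–Delta: 46.3 NM
Delta–Echo: 86.6 NM
Smallest added distance is 46.3 NM, inserting between Charlie and Delta.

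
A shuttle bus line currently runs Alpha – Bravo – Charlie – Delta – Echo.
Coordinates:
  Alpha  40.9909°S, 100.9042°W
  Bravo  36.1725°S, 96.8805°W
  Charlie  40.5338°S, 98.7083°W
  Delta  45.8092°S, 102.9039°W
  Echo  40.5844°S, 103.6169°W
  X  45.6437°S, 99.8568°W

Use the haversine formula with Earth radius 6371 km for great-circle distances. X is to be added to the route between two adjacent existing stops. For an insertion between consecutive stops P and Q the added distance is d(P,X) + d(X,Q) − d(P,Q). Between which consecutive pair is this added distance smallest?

between Charlie and Delta

Added distance for inserting X between each consecutive pair:
Alpha–Bravo: 966.8 km
Bravo–Charlie: 1147.6 km
Charlie–Delta: 135.1 km
Delta–Echo: 293.2 km
Smallest added distance is 135.1 km, inserting between Charlie and Delta.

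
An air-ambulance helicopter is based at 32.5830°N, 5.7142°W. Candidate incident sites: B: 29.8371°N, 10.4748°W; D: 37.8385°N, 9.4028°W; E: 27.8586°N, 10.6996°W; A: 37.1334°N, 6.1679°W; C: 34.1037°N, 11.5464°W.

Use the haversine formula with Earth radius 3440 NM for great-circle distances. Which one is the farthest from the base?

Distance to each, sorted:
E: 383.8 NM
D: 363.7 NM
C: 306.4 NM
B: 294.8 NM
A: 274.1 NM
The farthest is E at 383.8 NM.

E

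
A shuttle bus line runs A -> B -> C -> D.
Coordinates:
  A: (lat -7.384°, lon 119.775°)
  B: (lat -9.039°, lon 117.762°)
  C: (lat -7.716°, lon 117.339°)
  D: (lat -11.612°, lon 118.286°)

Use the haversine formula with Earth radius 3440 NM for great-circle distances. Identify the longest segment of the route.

C–D

Leg distances:
A→B: 155.5 NM
B→C: 83.3 NM
C→D: 240.5 NM
The longest leg is C–D at 240.5 NM.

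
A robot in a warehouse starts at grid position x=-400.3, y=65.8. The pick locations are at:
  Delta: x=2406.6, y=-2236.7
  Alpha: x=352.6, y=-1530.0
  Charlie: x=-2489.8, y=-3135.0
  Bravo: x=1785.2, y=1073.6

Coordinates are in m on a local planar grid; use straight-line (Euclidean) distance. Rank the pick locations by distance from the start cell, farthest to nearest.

Charlie, Delta, Bravo, Alpha

Distance from the start cell at x=-400.3, y=65.8 to each:
Charlie x=-2489.8, y=-3135.0: 3822.5 m
Delta x=2406.6, y=-2236.7: 3630.5 m
Bravo x=1785.2, y=1073.6: 2406.7 m
Alpha x=352.6, y=-1530.0: 1764.5 m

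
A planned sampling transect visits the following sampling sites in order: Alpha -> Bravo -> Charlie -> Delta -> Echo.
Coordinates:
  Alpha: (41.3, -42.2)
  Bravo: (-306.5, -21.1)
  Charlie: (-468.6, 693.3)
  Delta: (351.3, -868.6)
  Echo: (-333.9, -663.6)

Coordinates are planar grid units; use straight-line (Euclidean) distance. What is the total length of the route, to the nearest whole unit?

Leg distances:
Alpha→Bravo: 348.4  (cumulative 348.4)
Bravo→Charlie: 732.6  (cumulative 1081.0)
Charlie→Delta: 1764.0  (cumulative 2845.0)
Delta→Echo: 715.2  (cumulative 3560.2)
Total route length ≈ 3560.

3560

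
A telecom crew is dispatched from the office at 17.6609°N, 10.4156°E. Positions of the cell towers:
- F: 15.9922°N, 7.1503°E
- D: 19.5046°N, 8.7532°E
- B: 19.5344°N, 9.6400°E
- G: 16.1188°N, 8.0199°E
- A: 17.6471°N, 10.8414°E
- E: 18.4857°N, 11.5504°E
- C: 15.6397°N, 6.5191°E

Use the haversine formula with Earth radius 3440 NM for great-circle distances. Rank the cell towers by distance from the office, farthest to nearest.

C, F, G, D, B, E, A

Distance from the office at 17.6609°N, 10.4156°E to each:
C 15.6397°N, 6.5191°E: 254.9 NM
F 15.9922°N, 7.1503°E: 212.7 NM
G 16.1188°N, 8.0199°E: 165.9 NM
D 19.5046°N, 8.7532°E: 145.6 NM
B 19.5344°N, 9.6400°E: 120.8 NM
E 18.4857°N, 11.5504°E: 81.5 NM
A 17.6471°N, 10.8414°E: 24.4 NM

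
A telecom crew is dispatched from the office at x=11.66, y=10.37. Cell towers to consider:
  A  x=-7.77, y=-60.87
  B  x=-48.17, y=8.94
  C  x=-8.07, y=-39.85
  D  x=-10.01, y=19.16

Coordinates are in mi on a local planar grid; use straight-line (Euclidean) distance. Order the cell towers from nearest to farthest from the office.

D, C, B, A

Distance from the office at x=11.66, y=10.37 to each:
D x=-10.01, y=19.16: 23.4 mi
C x=-8.07, y=-39.85: 54.0 mi
B x=-48.17, y=8.94: 59.8 mi
A x=-7.77, y=-60.87: 73.8 mi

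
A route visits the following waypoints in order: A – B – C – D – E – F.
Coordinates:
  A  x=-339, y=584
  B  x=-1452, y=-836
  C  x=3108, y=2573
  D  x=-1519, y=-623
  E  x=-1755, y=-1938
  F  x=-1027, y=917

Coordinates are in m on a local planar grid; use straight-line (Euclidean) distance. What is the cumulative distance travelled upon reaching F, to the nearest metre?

Leg distances:
A→B: 1804.2 m  (cumulative 1804.2 m)
B→C: 5693.4 m  (cumulative 7497.6 m)
C→D: 5623.5 m  (cumulative 13121.1 m)
D→E: 1336.0 m  (cumulative 14457.1 m)
E→F: 2946.4 m  (cumulative 17403.5 m)
Cumulative distance at F ≈ 17403 m.

17403 m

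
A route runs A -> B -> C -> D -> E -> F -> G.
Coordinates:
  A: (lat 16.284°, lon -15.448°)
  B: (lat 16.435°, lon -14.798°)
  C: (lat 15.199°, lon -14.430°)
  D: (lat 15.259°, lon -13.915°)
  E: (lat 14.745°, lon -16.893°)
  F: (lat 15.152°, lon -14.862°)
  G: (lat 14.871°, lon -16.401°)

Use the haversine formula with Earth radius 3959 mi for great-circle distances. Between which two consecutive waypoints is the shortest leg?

Leg distances:
A→B: 44.3 mi
B→C: 88.8 mi
C→D: 34.6 mi
D→E: 201.9 mi
E→F: 138.5 mi
F→G: 104.5 mi
The shortest leg is C–D at 34.6 mi.

C–D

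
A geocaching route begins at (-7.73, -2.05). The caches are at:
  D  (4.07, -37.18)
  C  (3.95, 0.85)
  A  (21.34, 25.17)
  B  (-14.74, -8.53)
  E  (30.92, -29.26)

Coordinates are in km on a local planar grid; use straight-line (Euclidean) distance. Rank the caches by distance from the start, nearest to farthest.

B, C, D, A, E

Computing each straight-line distance from (-7.73, -2.05):
B (-14.74, -8.53): 9.5 km
C (3.95, 0.85): 12.0 km
D (4.07, -37.18): 37.1 km
A (21.34, 25.17): 39.8 km
E (30.92, -29.26): 47.3 km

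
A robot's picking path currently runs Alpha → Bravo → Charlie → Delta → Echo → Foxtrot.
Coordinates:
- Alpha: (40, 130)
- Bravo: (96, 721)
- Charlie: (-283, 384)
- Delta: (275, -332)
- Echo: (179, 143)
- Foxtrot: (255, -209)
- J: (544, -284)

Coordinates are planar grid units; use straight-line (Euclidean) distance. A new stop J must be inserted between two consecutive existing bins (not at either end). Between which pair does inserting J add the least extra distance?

between Delta and Echo

Added distance for inserting J between each consecutive pair:
Alpha–Bravo: 1158.9
Bravo–Charlie: 1656.3
Charlie–Delta: 428.6
Delta–Echo: 350.4
Echo–Foxtrot: 500.2
Smallest added distance is 350.4, inserting between Delta and Echo.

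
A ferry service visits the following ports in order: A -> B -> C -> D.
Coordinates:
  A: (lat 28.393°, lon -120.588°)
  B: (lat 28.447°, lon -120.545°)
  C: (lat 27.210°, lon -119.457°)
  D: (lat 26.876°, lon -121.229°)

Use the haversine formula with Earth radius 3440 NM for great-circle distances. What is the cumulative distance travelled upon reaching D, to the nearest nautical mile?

Leg distances:
A→B: 4.0 NM  (cumulative 4.0 NM)
B→C: 94.1 NM  (cumulative 98.0 NM)
C→D: 96.9 NM  (cumulative 194.9 NM)
Cumulative distance at D ≈ 195 NM.

195 NM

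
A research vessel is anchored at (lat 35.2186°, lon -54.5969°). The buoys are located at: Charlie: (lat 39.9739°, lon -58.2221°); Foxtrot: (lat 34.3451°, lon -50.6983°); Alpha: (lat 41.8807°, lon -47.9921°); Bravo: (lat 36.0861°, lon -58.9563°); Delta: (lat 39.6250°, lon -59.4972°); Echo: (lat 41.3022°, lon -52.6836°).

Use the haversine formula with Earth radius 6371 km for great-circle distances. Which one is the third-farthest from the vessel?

Distance to each, sorted:
Alpha: 936.7 km
Echo: 696.7 km
Delta: 653.5 km
Charlie: 617.6 km
Bravo: 405.5 km
Foxtrot: 369.0 km
The third-farthest is Delta at 653.5 km.

Delta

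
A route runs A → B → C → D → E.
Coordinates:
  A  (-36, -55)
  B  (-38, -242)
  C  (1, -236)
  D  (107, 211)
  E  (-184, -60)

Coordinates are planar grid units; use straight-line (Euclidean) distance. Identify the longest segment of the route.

Leg distances:
A→B: 187.0
B→C: 39.5
C→D: 459.4
D→E: 397.6
The longest leg is C–D at 459.4.

C–D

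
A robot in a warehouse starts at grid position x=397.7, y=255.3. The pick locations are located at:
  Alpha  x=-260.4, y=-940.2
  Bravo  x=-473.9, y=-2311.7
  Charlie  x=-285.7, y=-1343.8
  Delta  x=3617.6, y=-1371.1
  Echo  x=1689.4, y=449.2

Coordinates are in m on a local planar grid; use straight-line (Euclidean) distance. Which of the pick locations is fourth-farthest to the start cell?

Distances from the start cell (x=397.7, y=255.3):
Delta: 3607.3 m
Bravo: 2710.9 m
Charlie: 1739.0 m
Alpha: 1364.7 m
Echo: 1306.2 m
The fourth-farthest is Alpha at 1364.7 m.

Alpha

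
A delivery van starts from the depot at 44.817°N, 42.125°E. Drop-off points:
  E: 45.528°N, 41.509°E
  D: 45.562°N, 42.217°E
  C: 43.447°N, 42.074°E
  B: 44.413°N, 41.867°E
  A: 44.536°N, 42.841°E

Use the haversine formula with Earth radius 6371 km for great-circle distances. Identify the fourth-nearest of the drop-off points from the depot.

Distances from the depot (44.817°N, 42.125°E):
B: 49.3 km
A: 64.7 km
D: 83.2 km
E: 92.6 km
C: 152.4 km
The fourth-nearest is E at 92.6 km.

E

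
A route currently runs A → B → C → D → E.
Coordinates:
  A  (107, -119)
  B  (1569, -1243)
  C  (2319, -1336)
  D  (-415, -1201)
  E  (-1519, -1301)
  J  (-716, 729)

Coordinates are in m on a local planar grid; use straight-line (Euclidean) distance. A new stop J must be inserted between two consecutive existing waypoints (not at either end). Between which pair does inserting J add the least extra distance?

Added distance for inserting J between each consecutive pair:
A–B: 2355.9 m
B–C: 5933.4 m
C–D: 2886.9 m
D–E: 3027.9 m
Smallest added distance is 2355.9 m, inserting between A and B.

between A and B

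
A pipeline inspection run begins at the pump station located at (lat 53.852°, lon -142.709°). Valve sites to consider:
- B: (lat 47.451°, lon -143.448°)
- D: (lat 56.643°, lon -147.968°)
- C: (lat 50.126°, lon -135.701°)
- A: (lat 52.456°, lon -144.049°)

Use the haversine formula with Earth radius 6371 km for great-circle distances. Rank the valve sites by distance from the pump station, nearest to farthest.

A, D, C, B

Distance from the pump station at (lat 53.852°, lon -142.709°) to each:
A (lat 52.456°, lon -144.049°): 179.1 km
D (lat 56.643°, lon -147.968°): 455.2 km
C (lat 50.126°, lon -135.701°): 633.5 km
B (lat 47.451°, lon -143.448°): 713.7 km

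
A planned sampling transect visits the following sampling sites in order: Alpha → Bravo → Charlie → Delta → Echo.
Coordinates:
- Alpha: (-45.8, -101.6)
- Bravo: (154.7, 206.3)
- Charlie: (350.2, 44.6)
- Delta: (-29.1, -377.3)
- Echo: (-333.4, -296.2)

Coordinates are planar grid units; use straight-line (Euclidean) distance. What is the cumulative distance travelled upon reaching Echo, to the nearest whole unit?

Leg distances:
Alpha→Bravo: 367.4  (cumulative 367.4)
Bravo→Charlie: 253.7  (cumulative 621.1)
Charlie→Delta: 567.3  (cumulative 1188.5)
Delta→Echo: 314.9  (cumulative 1503.4)
Cumulative distance at Echo ≈ 1503.

1503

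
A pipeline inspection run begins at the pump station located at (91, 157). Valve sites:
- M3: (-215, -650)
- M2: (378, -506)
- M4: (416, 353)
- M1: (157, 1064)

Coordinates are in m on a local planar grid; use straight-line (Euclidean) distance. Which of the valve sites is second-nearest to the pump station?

M2

Distances from the pump station ((91, 157)):
M4: 379.5 m
M2: 722.5 m
M3: 863.1 m
M1: 909.4 m
The second-nearest is M2 at 722.5 m.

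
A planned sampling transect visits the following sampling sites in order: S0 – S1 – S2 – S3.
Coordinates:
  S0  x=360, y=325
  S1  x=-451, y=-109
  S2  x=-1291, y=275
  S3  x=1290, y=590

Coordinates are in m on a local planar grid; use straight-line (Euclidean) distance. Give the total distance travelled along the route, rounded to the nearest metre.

Leg distances:
S0→S1: 919.8 m  (cumulative 919.8 m)
S1→S2: 923.6 m  (cumulative 1843.4 m)
S2→S3: 2600.2 m  (cumulative 4443.6 m)
Total route length ≈ 4444 m.

4444 m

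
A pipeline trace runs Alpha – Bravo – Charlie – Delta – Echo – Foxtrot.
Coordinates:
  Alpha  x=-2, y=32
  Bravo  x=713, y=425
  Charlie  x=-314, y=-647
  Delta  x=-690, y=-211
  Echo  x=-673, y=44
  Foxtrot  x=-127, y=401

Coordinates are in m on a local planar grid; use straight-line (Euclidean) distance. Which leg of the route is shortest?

Delta–Echo

Leg distances:
Alpha→Bravo: 815.9 m
Bravo→Charlie: 1484.6 m
Charlie→Delta: 575.7 m
Delta→Echo: 255.6 m
Echo→Foxtrot: 652.4 m
The shortest leg is Delta–Echo at 255.6 m.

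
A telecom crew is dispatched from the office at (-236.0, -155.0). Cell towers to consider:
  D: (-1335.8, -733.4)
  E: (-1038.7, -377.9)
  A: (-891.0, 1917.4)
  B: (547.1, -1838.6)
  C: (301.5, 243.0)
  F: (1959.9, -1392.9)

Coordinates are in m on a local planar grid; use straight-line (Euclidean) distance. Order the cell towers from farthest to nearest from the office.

Distances from the office:
F (1959.9, -1392.9): 2520.8 m
A (-891.0, 1917.4): 2173.4 m
B (547.1, -1838.6): 1856.8 m
D (-1335.8, -733.4): 1242.6 m
E (-1038.7, -377.9): 833.1 m
C (301.5, 243.0): 668.8 m

F, A, B, D, E, C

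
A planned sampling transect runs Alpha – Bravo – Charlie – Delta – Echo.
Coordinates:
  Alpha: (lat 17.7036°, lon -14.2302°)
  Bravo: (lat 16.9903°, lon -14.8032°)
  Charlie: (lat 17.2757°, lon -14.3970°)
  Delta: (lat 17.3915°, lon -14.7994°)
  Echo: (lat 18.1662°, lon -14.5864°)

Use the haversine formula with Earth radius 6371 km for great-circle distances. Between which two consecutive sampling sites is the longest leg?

Alpha–Bravo

Leg distances:
Alpha→Bravo: 99.9 km
Bravo→Charlie: 53.6 km
Charlie→Delta: 44.6 km
Delta→Echo: 89.0 km
The longest leg is Alpha–Bravo at 99.9 km.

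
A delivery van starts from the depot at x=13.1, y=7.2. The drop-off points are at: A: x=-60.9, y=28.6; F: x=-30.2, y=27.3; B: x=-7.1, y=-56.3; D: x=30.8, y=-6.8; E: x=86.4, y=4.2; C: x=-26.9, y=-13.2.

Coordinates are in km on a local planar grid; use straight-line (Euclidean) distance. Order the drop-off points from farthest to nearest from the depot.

A, E, B, F, C, D

Distances from the depot:
A x=-60.9, y=28.6: 77.0 km
E x=86.4, y=4.2: 73.4 km
B x=-7.1, y=-56.3: 66.6 km
F x=-30.2, y=27.3: 47.7 km
C x=-26.9, y=-13.2: 44.9 km
D x=30.8, y=-6.8: 22.6 km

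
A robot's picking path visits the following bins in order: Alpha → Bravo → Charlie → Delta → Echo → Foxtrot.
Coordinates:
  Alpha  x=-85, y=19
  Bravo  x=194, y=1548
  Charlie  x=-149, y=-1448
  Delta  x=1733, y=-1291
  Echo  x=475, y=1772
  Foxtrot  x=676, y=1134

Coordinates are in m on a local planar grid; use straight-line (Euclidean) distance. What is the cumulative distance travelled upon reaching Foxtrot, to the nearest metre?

10439 m

Leg distances:
Alpha→Bravo: 1554.2 m  (cumulative 1554.2 m)
Bravo→Charlie: 3015.6 m  (cumulative 4569.8 m)
Charlie→Delta: 1888.5 m  (cumulative 6458.4 m)
Delta→Echo: 3311.3 m  (cumulative 9769.6 m)
Echo→Foxtrot: 668.9 m  (cumulative 10438.5 m)
Cumulative distance at Foxtrot ≈ 10439 m.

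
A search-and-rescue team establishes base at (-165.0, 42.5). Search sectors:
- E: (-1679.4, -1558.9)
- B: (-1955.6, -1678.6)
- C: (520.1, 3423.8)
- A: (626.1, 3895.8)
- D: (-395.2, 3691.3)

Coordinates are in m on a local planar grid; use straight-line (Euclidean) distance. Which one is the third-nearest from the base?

Distances from the base ((-165.0, 42.5)):
E: 2204.1 m
B: 2483.6 m
C: 3450.0 m
D: 3656.1 m
A: 3933.7 m
The third-nearest is C at 3450.0 m.

C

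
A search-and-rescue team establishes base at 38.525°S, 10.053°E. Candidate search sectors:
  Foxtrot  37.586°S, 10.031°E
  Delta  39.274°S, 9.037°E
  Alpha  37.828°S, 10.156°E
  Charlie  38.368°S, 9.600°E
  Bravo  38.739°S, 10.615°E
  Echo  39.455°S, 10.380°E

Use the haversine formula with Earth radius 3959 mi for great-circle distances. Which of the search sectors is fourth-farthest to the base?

Alpha

Distances from the base (38.525°S, 10.053°E):
Delta: 75.3 mi
Echo: 66.6 mi
Foxtrot: 64.9 mi
Alpha: 48.5 mi
Bravo: 33.7 mi
Charlie: 26.8 mi
The fourth-farthest is Alpha at 48.5 mi.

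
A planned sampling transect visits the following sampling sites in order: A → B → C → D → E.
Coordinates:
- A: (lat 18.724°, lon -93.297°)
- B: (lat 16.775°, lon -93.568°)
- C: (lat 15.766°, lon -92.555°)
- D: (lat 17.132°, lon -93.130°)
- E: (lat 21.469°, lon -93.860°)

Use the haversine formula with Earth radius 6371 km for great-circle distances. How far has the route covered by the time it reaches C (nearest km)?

374 km

Leg distances:
A→B: 218.6 km  (cumulative 218.6 km)
B→C: 155.8 km  (cumulative 374.4 km)
Cumulative distance at C ≈ 374 km.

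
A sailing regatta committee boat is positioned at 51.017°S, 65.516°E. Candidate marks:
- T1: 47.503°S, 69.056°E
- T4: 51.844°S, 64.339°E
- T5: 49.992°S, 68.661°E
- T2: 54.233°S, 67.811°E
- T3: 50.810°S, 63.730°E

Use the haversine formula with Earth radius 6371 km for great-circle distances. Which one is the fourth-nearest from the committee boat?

T2

Distance to each, sorted:
T4: 122.9 km
T3: 127.3 km
T5: 249.9 km
T2: 389.7 km
T1: 467.5 km
The fourth-nearest is T2 at 389.7 km.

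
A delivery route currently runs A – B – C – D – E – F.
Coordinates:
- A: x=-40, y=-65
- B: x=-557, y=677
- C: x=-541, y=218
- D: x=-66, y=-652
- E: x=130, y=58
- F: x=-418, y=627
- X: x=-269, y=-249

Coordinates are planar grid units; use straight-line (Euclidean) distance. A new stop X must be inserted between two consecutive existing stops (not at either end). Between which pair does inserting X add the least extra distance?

between C and D

Added distance for inserting X between each consecutive pair:
A–B: 359.2
B–C: 1050.9
C–D: 0.5
D–E: 218.1
E–F: 602.0
Smallest added distance is 0.5, inserting between C and D.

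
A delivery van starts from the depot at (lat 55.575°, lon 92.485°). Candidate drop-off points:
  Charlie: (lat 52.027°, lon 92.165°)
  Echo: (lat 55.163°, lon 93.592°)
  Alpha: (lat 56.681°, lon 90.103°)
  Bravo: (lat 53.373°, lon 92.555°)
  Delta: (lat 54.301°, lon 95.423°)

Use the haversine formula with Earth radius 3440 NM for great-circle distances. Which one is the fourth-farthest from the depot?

Alpha

Distances from the depot ((lat 55.575°, lon 92.485°)):
Charlie: 213.3 NM
Bravo: 132.2 NM
Delta: 126.9 NM
Alpha: 103.7 NM
Echo: 45.1 NM
The fourth-farthest is Alpha at 103.7 NM.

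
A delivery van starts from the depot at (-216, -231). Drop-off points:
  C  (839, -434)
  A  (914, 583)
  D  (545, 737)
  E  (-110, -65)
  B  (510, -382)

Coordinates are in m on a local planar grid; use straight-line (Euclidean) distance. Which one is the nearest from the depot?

E

Distances from the depot ((-216, -231)):
E: 197.0 m
B: 741.5 m
C: 1074.4 m
D: 1231.3 m
A: 1392.7 m
The nearest is E at 197.0 m.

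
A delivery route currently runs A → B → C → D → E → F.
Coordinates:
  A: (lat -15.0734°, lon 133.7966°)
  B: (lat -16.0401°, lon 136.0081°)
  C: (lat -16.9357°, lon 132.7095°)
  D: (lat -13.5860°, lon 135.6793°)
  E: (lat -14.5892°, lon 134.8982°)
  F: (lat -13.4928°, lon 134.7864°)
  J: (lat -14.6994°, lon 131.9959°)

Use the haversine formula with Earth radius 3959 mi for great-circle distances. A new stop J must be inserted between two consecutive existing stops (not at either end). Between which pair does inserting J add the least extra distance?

between C and D

Added distance for inserting J between each consecutive pair:
A–B: 244.2 mi
B–C: 217.4 mi
C–D: 115.6 mi
D–E: 365.8 mi
E–F: 322.8 mi
Smallest added distance is 115.6 mi, inserting between C and D.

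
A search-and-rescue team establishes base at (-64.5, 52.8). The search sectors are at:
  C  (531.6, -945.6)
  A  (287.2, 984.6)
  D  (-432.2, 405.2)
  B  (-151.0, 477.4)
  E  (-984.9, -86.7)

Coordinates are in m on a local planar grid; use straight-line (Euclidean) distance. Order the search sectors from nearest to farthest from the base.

B, D, E, A, C

Computing each straight-line distance from (-64.5, 52.8):
B (-151.0, 477.4): 433.3 m
D (-432.2, 405.2): 509.3 m
E (-984.9, -86.7): 930.9 m
A (287.2, 984.6): 996.0 m
C (531.6, -945.6): 1162.8 m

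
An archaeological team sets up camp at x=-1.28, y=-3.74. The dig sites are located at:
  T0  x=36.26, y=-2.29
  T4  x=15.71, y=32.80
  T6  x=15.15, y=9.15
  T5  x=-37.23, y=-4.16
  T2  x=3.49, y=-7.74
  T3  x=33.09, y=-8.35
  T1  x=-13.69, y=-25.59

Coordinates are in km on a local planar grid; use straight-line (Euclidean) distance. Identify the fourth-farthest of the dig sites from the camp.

Distances from the camp (x=-1.28, y=-3.74):
T4: 40.3 km
T0: 37.6 km
T5: 36.0 km
T3: 34.7 km
T1: 25.1 km
T6: 20.9 km
T2: 6.2 km
The fourth-farthest is T3 at 34.7 km.

T3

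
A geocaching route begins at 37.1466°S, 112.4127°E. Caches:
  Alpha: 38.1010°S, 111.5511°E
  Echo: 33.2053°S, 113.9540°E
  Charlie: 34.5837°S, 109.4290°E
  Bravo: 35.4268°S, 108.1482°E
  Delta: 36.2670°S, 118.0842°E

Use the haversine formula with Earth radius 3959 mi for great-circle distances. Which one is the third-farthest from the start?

Distance to each, sorted:
Delta: 319.9 mi
Echo: 285.9 mi
Bravo: 265.6 mi
Charlie: 243.4 mi
Alpha: 81.1 mi
The third-farthest is Bravo at 265.6 mi.

Bravo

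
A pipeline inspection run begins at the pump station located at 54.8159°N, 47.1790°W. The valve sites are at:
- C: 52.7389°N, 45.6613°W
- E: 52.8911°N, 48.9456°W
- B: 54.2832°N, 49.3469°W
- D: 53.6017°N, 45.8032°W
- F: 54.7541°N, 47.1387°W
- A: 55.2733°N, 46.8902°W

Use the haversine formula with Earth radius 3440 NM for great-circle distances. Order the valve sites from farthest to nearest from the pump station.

C, E, D, B, A, F

Distances from the pump station:
C 52.7389°N, 45.6613°W: 135.8 NM
E 52.8911°N, 48.9456°W: 131.4 NM
D 53.6017°N, 45.8032°W: 87.4 NM
B 54.2832°N, 49.3469°W: 82.0 NM
A 55.2733°N, 46.8902°W: 29.2 NM
F 54.7541°N, 47.1387°W: 4.0 NM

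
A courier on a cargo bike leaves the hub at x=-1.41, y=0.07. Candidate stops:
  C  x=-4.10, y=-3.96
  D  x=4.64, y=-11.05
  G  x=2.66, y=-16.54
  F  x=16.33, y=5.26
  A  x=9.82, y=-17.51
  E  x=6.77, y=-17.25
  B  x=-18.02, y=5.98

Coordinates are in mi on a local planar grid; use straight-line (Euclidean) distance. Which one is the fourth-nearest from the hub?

B

Distances from the hub (x=-1.41, y=0.07):
C: 4.8 mi
D: 12.7 mi
G: 17.1 mi
B: 17.6 mi
F: 18.5 mi
E: 19.2 mi
A: 20.9 mi
The fourth-nearest is B at 17.6 mi.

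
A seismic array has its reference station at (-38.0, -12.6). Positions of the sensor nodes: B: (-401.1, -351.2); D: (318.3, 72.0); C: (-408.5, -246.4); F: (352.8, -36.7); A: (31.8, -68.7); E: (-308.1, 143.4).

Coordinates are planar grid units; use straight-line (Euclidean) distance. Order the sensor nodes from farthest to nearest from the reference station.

Distance from the reference station at (-38.0, -12.6) to each:
B (-401.1, -351.2): 496.5
C (-408.5, -246.4): 438.1
F (352.8, -36.7): 391.5
D (318.3, 72.0): 366.2
E (-308.1, 143.4): 311.9
A (31.8, -68.7): 89.6

B, C, F, D, E, A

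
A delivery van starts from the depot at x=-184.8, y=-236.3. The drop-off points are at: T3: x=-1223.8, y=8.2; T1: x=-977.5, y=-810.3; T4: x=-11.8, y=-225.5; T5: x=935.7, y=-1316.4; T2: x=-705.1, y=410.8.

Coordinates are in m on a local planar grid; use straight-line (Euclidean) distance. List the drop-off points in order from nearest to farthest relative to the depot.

Computing each straight-line distance from x=-184.8, y=-236.3:
T4 x=-11.8, y=-225.5: 173.3 m
T2 x=-705.1, y=410.8: 830.3 m
T1 x=-977.5, y=-810.3: 978.7 m
T3 x=-1223.8, y=8.2: 1067.4 m
T5 x=935.7, y=-1316.4: 1556.3 m

T4, T2, T1, T3, T5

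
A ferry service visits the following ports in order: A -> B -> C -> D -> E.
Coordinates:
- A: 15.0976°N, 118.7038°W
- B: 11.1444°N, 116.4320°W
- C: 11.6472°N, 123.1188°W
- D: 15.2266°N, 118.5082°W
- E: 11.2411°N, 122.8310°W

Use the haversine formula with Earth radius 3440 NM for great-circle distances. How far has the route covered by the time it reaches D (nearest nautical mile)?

Leg distances:
A→B: 272.0 NM  (cumulative 272.0 NM)
B→C: 394.7 NM  (cumulative 666.7 NM)
C→D: 344.4 NM  (cumulative 1011.1 NM)
Cumulative distance at D ≈ 1011 NM.

1011 NM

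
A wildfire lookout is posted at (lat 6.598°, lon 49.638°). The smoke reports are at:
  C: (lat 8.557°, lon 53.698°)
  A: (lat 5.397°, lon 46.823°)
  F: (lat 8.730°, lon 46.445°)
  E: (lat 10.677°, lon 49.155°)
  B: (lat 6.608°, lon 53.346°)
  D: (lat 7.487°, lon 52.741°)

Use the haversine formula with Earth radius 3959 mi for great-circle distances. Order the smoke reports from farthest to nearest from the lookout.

Distance from the lookout at (lat 6.598°, lon 49.638°) to each:
C (lat 8.557°, lon 53.698°): 309.3 mi
E (lat 10.677°, lon 49.155°): 283.8 mi
F (lat 8.730°, lon 46.445°): 263.6 mi
B (lat 6.608°, lon 53.346°): 254.5 mi
D (lat 7.487°, lon 52.741°): 221.5 mi
A (lat 5.397°, lon 46.823°): 210.5 mi

C, E, F, B, D, A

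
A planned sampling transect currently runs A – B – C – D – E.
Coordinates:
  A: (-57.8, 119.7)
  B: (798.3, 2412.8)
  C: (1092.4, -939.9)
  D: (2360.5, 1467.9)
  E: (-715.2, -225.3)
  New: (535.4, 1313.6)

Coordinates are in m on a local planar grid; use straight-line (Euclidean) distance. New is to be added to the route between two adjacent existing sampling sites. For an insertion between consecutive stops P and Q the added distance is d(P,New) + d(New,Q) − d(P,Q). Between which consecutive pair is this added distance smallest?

between A and B

Added distance for inserting New between each consecutive pair:
A–B: 15.7 m
B–C: 85.9 m
C–D: 1431.6 m
D–E: 303.6 m
Smallest added distance is 15.7 m, inserting between A and B.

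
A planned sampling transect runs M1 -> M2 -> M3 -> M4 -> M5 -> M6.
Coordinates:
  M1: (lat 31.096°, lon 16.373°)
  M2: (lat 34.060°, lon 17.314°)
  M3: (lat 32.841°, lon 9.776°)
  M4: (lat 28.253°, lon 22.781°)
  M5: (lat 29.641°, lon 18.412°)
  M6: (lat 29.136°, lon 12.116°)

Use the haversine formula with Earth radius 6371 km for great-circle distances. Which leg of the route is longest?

Leg distances:
M1→M2: 341.2 km
M2→M3: 712.2 km
M3→M4: 1344.6 km
M4→M5: 452.2 km
M5→M6: 612.5 km
The longest leg is M3–M4 at 1344.6 km.

M3–M4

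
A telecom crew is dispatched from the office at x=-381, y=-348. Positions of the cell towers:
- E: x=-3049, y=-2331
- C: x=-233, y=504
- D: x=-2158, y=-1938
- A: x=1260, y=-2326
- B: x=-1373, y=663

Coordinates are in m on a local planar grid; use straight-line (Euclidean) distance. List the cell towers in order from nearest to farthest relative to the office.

Computing each straight-line distance from x=-381, y=-348:
C x=-233, y=504: 864.8 m
B x=-1373, y=663: 1416.4 m
D x=-2158, y=-1938: 2384.5 m
A x=1260, y=-2326: 2570.1 m
E x=-3049, y=-2331: 3324.2 m

C, B, D, A, E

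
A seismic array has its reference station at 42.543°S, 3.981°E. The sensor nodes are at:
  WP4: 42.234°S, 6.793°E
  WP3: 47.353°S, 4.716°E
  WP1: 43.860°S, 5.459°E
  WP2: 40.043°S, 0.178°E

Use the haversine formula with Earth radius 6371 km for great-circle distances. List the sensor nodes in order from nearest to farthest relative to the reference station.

WP1, WP4, WP2, WP3

Computing each great-circle distance from 42.543°S, 3.981°E:
WP1 43.860°S, 5.459°E: 189.2 km
WP4 42.234°S, 6.793°E: 233.5 km
WP2 40.043°S, 0.178°E: 422.1 km
WP3 47.353°S, 4.716°E: 538.0 km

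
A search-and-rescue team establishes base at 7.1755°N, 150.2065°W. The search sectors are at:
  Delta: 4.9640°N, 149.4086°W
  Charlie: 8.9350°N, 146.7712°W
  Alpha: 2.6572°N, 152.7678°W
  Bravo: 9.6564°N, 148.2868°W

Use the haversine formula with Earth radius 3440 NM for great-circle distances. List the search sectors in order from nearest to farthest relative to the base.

Distances from the base:
Delta 4.9640°N, 149.4086°W: 141.1 NM
Bravo 9.6564°N, 148.2868°W: 187.6 NM
Charlie 8.9350°N, 146.7712°W: 229.9 NM
Alpha 2.6572°N, 152.7678°W: 311.5 NM

Delta, Bravo, Charlie, Alpha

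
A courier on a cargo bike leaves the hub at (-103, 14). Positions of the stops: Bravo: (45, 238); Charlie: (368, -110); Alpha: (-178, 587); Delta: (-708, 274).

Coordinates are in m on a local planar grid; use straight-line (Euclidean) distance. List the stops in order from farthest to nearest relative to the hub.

Delta, Alpha, Charlie, Bravo

Computing each straight-line distance from (-103, 14):
Delta (-708, 274): 658.5 m
Alpha (-178, 587): 577.9 m
Charlie (368, -110): 487.0 m
Bravo (45, 238): 268.5 m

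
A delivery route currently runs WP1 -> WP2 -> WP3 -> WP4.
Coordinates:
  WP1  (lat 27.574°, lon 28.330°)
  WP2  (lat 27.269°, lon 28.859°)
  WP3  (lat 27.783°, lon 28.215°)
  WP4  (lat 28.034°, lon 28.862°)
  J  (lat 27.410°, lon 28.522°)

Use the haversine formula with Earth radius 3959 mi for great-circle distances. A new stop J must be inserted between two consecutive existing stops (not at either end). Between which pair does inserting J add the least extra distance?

between WP1 and WP2

Added distance for inserting J between each consecutive pair:
WP1–WP2: 0.5 mi
WP2–WP3: 1.7 mi
WP3–WP4: 36.6 mi
Smallest added distance is 0.5 mi, inserting between WP1 and WP2.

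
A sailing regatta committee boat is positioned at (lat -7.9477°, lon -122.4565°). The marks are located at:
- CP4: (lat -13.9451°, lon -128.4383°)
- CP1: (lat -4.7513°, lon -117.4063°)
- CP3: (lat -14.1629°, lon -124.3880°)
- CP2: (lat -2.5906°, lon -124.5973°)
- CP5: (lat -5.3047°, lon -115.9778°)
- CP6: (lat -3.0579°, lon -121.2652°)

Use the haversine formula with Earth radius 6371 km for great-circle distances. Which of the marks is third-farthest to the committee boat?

Distance to each, sorted:
CP4: 933.1 km
CP5: 773.5 km
CP3: 722.5 km
CP1: 661.6 km
CP2: 641.1 km
CP6: 559.5 km
The third-farthest is CP3 at 722.5 km.

CP3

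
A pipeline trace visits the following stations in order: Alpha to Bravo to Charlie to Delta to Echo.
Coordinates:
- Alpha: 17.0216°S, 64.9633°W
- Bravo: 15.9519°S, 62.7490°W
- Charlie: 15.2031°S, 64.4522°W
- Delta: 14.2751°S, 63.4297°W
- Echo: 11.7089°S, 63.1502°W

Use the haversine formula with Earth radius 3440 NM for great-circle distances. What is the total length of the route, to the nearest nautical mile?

487 NM

Leg distances:
Alpha→Bravo: 142.7 NM  (cumulative 142.7 NM)
Bravo→Charlie: 108.3 NM  (cumulative 251.0 NM)
Charlie→Delta: 81.4 NM  (cumulative 332.4 NM)
Delta→Echo: 154.9 NM  (cumulative 487.4 NM)
Total route length ≈ 487 NM.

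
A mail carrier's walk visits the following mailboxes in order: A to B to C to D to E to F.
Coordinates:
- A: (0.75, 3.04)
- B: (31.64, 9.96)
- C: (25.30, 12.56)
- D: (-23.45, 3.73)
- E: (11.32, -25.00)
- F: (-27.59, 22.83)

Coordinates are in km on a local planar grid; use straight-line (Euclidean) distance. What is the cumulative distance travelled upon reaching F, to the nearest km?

195 km

Leg distances:
A→B: 31.7 km  (cumulative 31.7 km)
B→C: 6.9 km  (cumulative 38.5 km)
C→D: 49.5 km  (cumulative 88.1 km)
D→E: 45.1 km  (cumulative 133.2 km)
E→F: 61.7 km  (cumulative 194.8 km)
Cumulative distance at F ≈ 195 km.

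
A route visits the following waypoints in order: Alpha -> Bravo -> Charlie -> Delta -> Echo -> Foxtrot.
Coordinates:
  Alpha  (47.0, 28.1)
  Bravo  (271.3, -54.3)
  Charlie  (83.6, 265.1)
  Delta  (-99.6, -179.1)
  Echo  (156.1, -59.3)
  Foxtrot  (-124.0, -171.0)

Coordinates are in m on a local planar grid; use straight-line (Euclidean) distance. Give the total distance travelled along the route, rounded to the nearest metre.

Leg distances:
Alpha→Bravo: 239.0 m  (cumulative 239.0 m)
Bravo→Charlie: 370.5 m  (cumulative 609.4 m)
Charlie→Delta: 480.5 m  (cumulative 1089.9 m)
Delta→Echo: 282.4 m  (cumulative 1372.3 m)
Echo→Foxtrot: 301.6 m  (cumulative 1673.8 m)
Total route length ≈ 1674 m.

1674 m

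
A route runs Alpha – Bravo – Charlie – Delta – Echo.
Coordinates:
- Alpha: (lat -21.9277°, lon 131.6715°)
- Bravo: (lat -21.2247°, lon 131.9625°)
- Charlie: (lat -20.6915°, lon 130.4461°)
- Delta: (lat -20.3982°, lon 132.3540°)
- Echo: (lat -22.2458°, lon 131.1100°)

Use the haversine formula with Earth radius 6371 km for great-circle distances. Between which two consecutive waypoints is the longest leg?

Leg distances:
Alpha→Bravo: 83.8 km
Bravo→Charlie: 168.3 km
Charlie→Delta: 201.3 km
Delta→Echo: 242.5 km
The longest leg is Delta–Echo at 242.5 km.

Delta–Echo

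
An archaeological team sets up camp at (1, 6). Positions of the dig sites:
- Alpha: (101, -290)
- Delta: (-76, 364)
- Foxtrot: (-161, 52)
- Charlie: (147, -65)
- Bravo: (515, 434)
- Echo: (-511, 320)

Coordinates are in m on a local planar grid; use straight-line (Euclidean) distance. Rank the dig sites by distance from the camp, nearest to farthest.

Charlie, Foxtrot, Alpha, Delta, Echo, Bravo

Distance from the camp at (1, 6) to each:
Charlie (147, -65): 162.3 m
Foxtrot (-161, 52): 168.4 m
Alpha (101, -290): 312.4 m
Delta (-76, 364): 366.2 m
Echo (-511, 320): 600.6 m
Bravo (515, 434): 668.9 m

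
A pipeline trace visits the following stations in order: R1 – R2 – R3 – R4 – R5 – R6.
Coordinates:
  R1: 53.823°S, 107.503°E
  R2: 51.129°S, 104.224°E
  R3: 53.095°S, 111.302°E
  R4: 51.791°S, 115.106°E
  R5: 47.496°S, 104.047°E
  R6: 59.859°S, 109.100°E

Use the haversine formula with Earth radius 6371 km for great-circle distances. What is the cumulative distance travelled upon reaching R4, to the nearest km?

Leg distances:
R1→R2: 372.8 km  (cumulative 372.8 km)
R2→R3: 530.2 km  (cumulative 903.0 km)
R3→R4: 295.8 km  (cumulative 1198.7 km)
Cumulative distance at R4 ≈ 1199 km.

1199 km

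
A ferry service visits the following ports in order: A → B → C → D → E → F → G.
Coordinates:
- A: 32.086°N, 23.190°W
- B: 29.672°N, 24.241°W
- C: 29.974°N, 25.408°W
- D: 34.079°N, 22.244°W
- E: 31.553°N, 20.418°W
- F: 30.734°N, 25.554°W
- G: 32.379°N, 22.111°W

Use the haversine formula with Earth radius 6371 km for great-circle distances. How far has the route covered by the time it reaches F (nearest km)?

1775 km

Leg distances:
A→B: 286.5 km  (cumulative 286.5 km)
B→C: 117.5 km  (cumulative 404.0 km)
C→D: 545.2 km  (cumulative 949.2 km)
D→E: 328.6 km  (cumulative 1277.8 km)
E→F: 497.1 km  (cumulative 1775.0 km)
Cumulative distance at F ≈ 1775 km.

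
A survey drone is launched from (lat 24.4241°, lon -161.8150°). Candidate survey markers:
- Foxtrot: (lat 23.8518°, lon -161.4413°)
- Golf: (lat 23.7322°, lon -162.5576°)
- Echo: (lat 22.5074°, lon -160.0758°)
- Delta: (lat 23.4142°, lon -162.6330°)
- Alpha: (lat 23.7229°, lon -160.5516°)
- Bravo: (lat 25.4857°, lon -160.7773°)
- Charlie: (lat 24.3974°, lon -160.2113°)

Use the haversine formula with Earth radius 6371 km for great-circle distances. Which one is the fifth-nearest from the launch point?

Distances from the launch point ((lat 24.4241°, lon -161.8150°)):
Foxtrot: 74.1 km
Golf: 107.7 km
Delta: 139.7 km
Alpha: 150.1 km
Bravo: 157.7 km
Charlie: 162.4 km
Echo: 277.3 km
The fifth-nearest is Bravo at 157.7 km.

Bravo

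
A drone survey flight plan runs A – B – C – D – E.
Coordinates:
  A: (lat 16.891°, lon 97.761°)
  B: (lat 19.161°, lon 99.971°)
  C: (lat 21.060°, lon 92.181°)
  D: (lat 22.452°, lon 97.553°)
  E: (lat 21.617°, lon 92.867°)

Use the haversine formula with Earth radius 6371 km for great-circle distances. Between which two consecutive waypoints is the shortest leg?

Leg distances:
A→B: 344.0 km
B→C: 840.2 km
C→D: 575.9 km
D→E: 491.8 km
The shortest leg is A–B at 344.0 km.

A–B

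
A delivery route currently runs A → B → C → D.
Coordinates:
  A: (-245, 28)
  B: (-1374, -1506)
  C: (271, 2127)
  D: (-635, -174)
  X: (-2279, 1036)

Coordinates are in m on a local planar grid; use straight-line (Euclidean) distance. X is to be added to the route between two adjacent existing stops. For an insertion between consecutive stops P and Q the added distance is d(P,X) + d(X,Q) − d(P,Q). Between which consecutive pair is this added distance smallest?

Added distance for inserting X between each consecutive pair:
A–B: 3063.7 m
B–C: 1483.8 m
C–D: 2341.9 m
Smallest added distance is 1483.8 m, inserting between B and C.

between B and C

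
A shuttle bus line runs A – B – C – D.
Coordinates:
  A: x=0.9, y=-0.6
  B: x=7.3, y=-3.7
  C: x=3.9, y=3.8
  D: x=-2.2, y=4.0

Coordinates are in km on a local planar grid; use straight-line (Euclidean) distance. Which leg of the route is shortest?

Leg distances:
A→B: 7.1 km
B→C: 8.2 km
C→D: 6.1 km
The shortest leg is C–D at 6.1 km.

C–D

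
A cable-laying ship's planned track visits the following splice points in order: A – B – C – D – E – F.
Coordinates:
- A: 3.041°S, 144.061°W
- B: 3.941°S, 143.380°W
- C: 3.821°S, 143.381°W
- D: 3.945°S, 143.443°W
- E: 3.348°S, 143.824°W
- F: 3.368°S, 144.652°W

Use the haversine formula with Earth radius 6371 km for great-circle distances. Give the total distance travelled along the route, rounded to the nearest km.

Leg distances:
A→B: 125.4 km  (cumulative 125.4 km)
B→C: 13.3 km  (cumulative 138.8 km)
C→D: 15.4 km  (cumulative 154.2 km)
D→E: 78.7 km  (cumulative 232.9 km)
E→F: 91.9 km  (cumulative 324.8 km)
Total route length ≈ 325 km.

325 km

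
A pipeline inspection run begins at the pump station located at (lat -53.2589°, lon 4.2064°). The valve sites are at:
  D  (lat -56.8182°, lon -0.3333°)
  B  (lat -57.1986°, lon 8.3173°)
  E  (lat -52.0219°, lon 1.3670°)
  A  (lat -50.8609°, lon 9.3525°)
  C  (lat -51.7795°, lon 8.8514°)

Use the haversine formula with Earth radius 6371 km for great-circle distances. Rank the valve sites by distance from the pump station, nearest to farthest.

E, C, A, D, B

Distance from the pump station at (lat -53.2589°, lon 4.2064°) to each:
E (lat -52.0219°, lon 1.3670°): 235.8 km
C (lat -51.7795°, lon 8.8514°): 354.6 km
A (lat -50.8609°, lon 9.3525°): 441.3 km
D (lat -56.8182°, lon -0.3333°): 490.0 km
B (lat -57.1986°, lon 8.3173°): 509.6 km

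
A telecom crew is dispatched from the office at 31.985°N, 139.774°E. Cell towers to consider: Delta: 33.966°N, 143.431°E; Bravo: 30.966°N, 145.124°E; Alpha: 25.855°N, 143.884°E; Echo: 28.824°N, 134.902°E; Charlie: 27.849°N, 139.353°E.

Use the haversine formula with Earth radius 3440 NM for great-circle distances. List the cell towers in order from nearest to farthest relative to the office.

Delta, Charlie, Bravo, Echo, Alpha

Computing each great-circle distance from 31.985°N, 139.774°E:
Delta 33.966°N, 143.431°E: 219.2 NM
Charlie 27.849°N, 139.353°E: 249.3 NM
Bravo 30.966°N, 145.124°E: 280.7 NM
Echo 28.824°N, 134.902°E: 315.6 NM
Alpha 25.855°N, 143.884°E: 426.6 NM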